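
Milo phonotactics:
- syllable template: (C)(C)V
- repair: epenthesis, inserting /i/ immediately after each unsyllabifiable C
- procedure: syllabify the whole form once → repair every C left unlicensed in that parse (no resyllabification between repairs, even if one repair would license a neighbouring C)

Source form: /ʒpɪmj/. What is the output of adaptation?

ʒpɪmiji

Syllabifying with onset maximization leaves /m/, /j/ stranded (no codas are permitted; onsets may contain at most 2 consonants).
Inserting the epenthetic vowel yields /m/ → /mi/, /j/ → /ji/.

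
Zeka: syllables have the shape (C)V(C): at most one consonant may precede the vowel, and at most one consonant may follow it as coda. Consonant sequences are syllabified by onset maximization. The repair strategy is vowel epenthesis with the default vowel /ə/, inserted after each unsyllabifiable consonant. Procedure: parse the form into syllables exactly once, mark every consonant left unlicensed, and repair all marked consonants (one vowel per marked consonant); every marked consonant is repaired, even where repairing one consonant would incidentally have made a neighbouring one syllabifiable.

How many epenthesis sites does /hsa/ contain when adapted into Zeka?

The unsyllabifiable consonants are /h/; each receives one epenthetic vowel.

1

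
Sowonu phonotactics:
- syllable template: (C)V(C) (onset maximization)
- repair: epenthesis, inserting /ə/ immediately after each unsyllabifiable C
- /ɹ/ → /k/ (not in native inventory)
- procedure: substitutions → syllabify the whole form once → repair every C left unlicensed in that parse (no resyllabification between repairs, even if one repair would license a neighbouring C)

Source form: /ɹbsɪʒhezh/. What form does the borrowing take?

kəbəsɪʒhezhə

Substitution: /ɹ/ → /k/, giving /kbsɪʒhezh/.
Syllabifying with onset maximization leaves /k/, /b/, /h/ stranded (at most one coda consonant is licensed; onsets are limited to one consonant).
Epenthesis after each stranded consonant: /k/ → /kə/, /b/ → /bə/, /h/ → /hə/.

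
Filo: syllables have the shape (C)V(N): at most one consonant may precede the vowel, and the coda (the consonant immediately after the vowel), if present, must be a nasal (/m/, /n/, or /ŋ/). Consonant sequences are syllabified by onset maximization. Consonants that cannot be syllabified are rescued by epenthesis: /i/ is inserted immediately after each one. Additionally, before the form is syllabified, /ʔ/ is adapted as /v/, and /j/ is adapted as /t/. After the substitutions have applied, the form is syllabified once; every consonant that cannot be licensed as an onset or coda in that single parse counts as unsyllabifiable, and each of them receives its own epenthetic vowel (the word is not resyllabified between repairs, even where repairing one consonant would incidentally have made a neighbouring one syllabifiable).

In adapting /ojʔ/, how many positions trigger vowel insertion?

2

After substitution the input is /otv/.
The unsyllabifiable consonants are /t/, /v/; each receives one epenthetic vowel.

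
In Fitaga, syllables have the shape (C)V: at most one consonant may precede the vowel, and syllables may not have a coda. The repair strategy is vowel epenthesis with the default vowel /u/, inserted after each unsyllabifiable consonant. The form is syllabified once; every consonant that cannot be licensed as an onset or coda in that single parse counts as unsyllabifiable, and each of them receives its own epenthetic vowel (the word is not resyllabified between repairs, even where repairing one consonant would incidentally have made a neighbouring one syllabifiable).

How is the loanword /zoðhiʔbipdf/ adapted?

zoðuhiʔubipudufu

Syllabifying with onset maximization leaves /ð/, /ʔ/, /p/, /d/, /f/ stranded (no codas are permitted; onsets are limited to one consonant).
Each unlicensed consonant becomes the onset of a new syllable: /ð/ → /ðu/, /ʔ/ → /ʔu/, /p/ → /pu/, /d/ → /du/, /f/ → /fu/.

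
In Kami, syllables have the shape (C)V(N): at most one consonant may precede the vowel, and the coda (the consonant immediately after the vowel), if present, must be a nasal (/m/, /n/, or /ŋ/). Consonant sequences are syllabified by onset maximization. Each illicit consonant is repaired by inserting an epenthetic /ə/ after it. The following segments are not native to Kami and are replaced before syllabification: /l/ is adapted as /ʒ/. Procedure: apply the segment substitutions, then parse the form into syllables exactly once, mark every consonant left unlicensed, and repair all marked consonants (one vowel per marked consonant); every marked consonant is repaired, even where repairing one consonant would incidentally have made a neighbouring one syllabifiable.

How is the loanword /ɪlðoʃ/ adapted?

ɪʒəðoʃə

Substitution: /l/ → /ʒ/, giving /ɪʒðoʃ/.
Syllabifying with onset maximization leaves /ʒ/, /ʃ/ stranded (only a nasal (/m/, /n/, or /ŋ/) is licensed in coda position; onsets are limited to one consonant).
Epenthesis after each stranded consonant: /ʒ/ → /ʒə/, /ʃ/ → /ʃə/.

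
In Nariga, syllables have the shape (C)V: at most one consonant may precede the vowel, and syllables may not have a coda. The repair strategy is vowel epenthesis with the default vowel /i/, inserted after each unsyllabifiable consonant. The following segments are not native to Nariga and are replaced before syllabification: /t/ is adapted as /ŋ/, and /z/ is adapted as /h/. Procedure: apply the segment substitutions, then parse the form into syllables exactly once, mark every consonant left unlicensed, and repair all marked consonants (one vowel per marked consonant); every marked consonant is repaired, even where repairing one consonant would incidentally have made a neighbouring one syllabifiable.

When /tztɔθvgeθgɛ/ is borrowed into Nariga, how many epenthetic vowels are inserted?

5

After substitution the input is /ŋhŋɔθvgeθgɛ/.
The unsyllabifiable consonants are /ŋ/, /h/, /θ/, /v/, /θ/; each receives one epenthetic vowel.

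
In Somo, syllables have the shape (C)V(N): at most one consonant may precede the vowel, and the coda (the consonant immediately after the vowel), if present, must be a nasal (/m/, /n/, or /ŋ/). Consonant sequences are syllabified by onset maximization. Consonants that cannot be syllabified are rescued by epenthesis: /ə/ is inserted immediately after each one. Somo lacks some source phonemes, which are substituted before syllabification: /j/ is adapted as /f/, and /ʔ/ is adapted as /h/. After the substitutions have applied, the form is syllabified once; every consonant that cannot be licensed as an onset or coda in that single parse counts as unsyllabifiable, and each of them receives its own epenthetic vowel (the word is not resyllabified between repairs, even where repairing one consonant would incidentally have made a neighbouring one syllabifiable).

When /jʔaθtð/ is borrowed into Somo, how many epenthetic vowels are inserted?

After substitution the input is /fhaθtð/.
The unsyllabifiable consonants are /f/, /θ/, /t/, /ð/; each receives one epenthetic vowel.

4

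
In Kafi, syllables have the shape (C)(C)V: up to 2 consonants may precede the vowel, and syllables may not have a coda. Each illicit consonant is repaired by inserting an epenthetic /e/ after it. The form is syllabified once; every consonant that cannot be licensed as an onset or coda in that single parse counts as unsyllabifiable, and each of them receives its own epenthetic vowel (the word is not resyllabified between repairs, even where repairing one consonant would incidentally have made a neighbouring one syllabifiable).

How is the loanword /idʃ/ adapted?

The consonants /d/, /ʃ/ cannot be parsed into a legal (C)(C)V syllable (no codas are permitted; onsets may contain at most 2 consonants).
Epenthesis after each stranded consonant: /d/ → /de/, /ʃ/ → /ʃe/.

ideʃe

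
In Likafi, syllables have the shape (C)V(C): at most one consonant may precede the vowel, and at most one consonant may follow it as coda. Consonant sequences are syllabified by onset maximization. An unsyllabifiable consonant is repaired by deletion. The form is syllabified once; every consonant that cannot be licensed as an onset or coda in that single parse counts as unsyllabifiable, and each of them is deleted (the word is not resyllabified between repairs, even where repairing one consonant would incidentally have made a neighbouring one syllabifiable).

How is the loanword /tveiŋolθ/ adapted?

veiŋol

Under (C)V(C), the unsyllabifiable consonants are /t/, /θ/ (at most one coda consonant is licensed; onsets are limited to one consonant).
Deletion applies to /t/, /θ/.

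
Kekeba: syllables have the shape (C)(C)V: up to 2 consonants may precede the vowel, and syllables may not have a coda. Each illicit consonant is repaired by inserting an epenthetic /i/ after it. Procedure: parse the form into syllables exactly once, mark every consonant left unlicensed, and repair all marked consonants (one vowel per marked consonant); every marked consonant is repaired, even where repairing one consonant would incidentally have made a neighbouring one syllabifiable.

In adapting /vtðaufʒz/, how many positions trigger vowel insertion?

The unsyllabifiable consonants are /v/, /f/, /ʒ/, /z/; each receives one epenthetic vowel.

4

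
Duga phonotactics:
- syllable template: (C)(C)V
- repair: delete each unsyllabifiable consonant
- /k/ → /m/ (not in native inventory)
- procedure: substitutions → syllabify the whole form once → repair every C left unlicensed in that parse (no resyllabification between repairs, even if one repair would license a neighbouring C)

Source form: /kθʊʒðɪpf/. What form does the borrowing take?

mθʊʒðɪ

Substitution: /k/ → /m/, giving /mθʊʒðɪpf/.
Under (C)(C)V, the unsyllabifiable consonants are /p/, /f/ (no codas are permitted; onsets may contain at most 2 consonants).
Deletion applies to /p/, /f/.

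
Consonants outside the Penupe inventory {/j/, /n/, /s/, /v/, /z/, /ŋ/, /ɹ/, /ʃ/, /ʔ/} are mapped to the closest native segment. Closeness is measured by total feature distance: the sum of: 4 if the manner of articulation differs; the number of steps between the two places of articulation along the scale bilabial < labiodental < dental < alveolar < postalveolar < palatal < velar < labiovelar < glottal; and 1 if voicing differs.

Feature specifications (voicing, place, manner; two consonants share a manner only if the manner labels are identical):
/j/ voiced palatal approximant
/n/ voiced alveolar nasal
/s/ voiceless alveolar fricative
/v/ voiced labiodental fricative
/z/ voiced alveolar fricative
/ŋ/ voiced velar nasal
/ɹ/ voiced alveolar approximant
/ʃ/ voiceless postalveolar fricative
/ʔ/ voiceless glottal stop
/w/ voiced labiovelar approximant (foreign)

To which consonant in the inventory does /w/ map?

/j/ is closest: same manner (approximant), place distance 2 (labiovelar→palatal), same voicing; total 2. Next closest is /ɹ/ at distance 4.

j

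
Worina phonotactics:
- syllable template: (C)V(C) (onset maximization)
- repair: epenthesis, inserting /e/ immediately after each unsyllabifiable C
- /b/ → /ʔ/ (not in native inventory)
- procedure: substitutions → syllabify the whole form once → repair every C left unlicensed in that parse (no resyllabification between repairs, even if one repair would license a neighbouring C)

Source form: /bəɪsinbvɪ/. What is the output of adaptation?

Substitution: /b/ → /ʔ/, giving /ʔəɪsinʔvɪ/.
Under (C)V(C), the unsyllabifiable consonants are /ʔ/ (at most one coda consonant is licensed; onsets are limited to one consonant).
Inserting the epenthetic vowel yields /ʔ/ → /ʔe/.

ʔəɪsinʔevɪ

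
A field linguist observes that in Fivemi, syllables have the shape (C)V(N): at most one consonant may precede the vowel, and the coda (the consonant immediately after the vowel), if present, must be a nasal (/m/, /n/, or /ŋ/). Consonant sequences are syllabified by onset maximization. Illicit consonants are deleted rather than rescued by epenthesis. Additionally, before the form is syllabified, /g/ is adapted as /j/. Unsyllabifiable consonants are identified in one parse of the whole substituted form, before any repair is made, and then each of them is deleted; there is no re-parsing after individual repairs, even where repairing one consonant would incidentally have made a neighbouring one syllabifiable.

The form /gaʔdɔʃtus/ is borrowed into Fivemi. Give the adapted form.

Substitution: /g/ → /j/, giving /jaʔdɔʃtus/.
The consonants /ʔ/, /ʃ/, /s/ cannot be parsed into a legal (C)V(N) syllable (only a nasal (/m/, /n/, or /ŋ/) is licensed in coda position; onsets are limited to one consonant).
Deleting the stranded consonants removes /ʔ/, /ʃ/, /s/.

jadɔtu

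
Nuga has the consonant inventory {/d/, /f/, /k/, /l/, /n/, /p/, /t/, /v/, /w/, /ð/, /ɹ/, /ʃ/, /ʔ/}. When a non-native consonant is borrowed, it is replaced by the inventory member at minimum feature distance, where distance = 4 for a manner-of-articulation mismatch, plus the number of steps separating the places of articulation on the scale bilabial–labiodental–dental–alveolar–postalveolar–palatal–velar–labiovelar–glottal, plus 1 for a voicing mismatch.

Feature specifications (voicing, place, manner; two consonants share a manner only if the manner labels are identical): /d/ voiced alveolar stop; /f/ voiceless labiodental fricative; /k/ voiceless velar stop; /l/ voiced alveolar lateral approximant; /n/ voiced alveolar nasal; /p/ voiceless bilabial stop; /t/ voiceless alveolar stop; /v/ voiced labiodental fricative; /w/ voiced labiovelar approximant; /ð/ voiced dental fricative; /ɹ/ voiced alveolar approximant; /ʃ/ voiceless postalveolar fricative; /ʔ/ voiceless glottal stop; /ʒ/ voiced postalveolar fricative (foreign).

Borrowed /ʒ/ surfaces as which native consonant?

ʃ

/ʃ/ is closest: same manner (fricative), place distance 0 (postalveolar→postalveolar), voicing differs (+1); total 1. Next closest is /ð/ at distance 2.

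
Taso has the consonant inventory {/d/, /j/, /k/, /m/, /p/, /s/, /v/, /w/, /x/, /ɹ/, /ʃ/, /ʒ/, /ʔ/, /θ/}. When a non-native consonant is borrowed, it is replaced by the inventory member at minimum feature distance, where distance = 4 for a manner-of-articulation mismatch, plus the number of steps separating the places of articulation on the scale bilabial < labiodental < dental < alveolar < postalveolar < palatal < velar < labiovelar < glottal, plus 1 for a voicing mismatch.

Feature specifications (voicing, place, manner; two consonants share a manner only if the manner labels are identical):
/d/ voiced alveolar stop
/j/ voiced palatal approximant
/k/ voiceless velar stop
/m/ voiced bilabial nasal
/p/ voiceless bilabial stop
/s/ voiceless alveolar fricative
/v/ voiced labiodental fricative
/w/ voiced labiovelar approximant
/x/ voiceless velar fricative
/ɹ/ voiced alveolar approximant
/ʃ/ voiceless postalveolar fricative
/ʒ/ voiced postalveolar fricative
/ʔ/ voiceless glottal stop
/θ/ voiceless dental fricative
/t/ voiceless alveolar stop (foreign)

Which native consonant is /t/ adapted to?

/d/ is closest: same manner (stop), place distance 0 (alveolar→alveolar), voicing differs (+1); total 1. Next closest is /k/ at distance 3.

d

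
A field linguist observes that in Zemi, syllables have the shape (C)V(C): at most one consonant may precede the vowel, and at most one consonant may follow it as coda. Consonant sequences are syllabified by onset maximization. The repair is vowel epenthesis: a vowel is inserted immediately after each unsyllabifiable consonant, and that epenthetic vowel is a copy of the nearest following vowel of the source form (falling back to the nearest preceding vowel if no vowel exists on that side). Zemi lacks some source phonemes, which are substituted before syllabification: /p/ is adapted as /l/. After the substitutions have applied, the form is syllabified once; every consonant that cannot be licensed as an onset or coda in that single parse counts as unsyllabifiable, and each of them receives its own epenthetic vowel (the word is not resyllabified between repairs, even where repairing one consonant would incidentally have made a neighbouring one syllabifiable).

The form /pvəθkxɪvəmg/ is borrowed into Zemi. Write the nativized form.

Substitution: /p/ → /l/, giving /lvəθkxɪvəmg/.
Syllabifying with onset maximization leaves /l/, /k/, /g/ stranded (at most one coda consonant is licensed; onsets are limited to one consonant).
Inserting the epenthetic vowel yields /l/ → /lə/, /k/ → /kɪ/, /g/ → /gə/.

ləvəθkɪxɪvəmgə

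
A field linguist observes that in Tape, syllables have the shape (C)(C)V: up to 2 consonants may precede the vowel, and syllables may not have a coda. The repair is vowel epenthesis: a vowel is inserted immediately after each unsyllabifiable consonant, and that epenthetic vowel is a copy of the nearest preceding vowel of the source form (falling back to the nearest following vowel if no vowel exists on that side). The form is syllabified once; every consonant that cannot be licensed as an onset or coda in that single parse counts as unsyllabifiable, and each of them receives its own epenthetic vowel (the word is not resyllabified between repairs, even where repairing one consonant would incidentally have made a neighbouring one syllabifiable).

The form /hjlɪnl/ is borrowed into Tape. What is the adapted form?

hɪjlɪnɪlɪ

Under (C)(C)V, the unsyllabifiable consonants are /h/, /n/, /l/ (no codas are permitted; onsets may contain at most 2 consonants).
Epenthesis after each stranded consonant: /h/ → /hɪ/, /n/ → /nɪ/, /l/ → /lɪ/.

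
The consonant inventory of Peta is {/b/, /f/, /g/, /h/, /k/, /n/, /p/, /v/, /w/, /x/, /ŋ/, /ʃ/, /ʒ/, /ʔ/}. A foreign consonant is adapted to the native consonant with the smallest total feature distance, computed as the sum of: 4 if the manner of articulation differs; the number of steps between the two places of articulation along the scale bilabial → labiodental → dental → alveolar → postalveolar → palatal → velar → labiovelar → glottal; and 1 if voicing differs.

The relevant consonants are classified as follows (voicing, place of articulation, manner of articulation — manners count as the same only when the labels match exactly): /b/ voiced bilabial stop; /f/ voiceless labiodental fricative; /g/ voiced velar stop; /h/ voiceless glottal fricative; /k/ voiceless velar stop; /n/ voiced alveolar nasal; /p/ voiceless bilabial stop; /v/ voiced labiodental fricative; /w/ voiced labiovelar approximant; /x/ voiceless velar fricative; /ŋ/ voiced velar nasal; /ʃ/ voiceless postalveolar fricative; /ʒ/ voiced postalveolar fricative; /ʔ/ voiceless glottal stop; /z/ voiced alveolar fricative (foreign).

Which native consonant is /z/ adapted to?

ʒ

/ʒ/ is closest: same manner (fricative), place distance 1 (alveolar→postalveolar), same voicing; total 1. Next closest is /v/ at distance 2.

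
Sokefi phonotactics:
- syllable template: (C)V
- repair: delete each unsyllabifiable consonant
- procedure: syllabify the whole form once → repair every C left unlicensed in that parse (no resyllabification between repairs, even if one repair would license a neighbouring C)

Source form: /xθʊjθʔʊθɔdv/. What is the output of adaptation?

Under (C)V, the unsyllabifiable consonants are /x/, /j/, /θ/, /d/, /v/ (no codas are permitted; onsets are limited to one consonant).
Deleting the stranded consonants removes /x/, /j/, /θ/, /d/, /v/.

θʊʔʊθɔ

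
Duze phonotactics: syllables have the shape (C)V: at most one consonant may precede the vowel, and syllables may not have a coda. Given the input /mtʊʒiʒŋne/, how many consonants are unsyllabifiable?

The consonants /m/, /ʒ/, /ŋ/ cannot be parsed into a legal (C)V syllable (no codas are permitted; onsets are limited to one consonant).

3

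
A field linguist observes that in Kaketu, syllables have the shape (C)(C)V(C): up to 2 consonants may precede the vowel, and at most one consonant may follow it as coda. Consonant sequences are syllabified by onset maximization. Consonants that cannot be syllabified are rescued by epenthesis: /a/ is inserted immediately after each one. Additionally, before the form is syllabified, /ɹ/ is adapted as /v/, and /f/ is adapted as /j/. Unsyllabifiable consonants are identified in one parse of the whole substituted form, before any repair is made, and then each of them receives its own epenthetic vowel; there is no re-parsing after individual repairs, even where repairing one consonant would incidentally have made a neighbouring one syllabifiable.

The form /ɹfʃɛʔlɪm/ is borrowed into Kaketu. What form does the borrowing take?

vajʃɛʔlɪm

Substitution: /ɹ/ → /v/, /f/ → /j/, giving /vjʃɛʔlɪm/.
The consonants /v/ cannot be parsed into a legal (C)(C)V(C) syllable (at most one coda consonant is licensed; onsets may contain at most 2 consonants).
Each unlicensed consonant becomes the onset of a new syllable: /v/ → /va/.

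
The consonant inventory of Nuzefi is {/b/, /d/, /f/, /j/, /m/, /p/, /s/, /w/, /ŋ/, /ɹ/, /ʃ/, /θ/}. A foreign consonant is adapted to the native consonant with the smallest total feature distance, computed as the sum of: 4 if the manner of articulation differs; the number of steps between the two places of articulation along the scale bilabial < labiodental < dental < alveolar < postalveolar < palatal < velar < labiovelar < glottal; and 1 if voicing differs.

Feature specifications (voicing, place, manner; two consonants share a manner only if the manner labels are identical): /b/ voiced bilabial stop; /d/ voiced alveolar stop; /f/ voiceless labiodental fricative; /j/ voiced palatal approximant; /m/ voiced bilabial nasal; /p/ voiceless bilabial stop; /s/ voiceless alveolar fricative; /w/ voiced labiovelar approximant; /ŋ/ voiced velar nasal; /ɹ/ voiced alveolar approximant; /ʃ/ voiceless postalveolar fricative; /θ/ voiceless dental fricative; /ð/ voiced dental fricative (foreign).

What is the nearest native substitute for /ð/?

θ

/θ/ is closest: same manner (fricative), place distance 0 (dental→dental), voicing differs (+1); total 1. Next closest is /f/ at distance 2.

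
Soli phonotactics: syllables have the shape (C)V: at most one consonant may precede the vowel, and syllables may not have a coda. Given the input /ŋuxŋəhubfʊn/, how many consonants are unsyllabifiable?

3

The consonants /x/, /b/, /n/ cannot be parsed into a legal (C)V syllable (no codas are permitted; onsets are limited to one consonant).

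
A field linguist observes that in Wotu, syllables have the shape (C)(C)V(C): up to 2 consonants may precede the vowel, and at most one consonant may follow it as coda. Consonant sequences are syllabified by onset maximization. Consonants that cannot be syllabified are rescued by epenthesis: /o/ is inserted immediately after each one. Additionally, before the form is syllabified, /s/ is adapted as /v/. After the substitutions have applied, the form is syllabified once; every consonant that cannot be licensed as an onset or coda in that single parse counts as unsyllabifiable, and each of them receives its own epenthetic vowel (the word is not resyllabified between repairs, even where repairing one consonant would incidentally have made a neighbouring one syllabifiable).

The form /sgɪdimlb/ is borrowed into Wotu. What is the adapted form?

Substitution: /s/ → /v/, giving /vgɪdimlb/.
Syllabifying with onset maximization leaves /l/, /b/ stranded (at most one coda consonant is licensed; onsets may contain at most 2 consonants).
Each unlicensed consonant becomes the onset of a new syllable: /l/ → /lo/, /b/ → /bo/.

vgɪdimlobo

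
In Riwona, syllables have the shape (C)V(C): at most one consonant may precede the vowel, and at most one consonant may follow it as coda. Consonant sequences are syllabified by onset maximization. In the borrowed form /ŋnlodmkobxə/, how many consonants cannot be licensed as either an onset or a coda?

3

The consonants /ŋ/, /n/, /m/ cannot be parsed into a legal (C)V(C) syllable (at most one coda consonant is licensed; onsets are limited to one consonant).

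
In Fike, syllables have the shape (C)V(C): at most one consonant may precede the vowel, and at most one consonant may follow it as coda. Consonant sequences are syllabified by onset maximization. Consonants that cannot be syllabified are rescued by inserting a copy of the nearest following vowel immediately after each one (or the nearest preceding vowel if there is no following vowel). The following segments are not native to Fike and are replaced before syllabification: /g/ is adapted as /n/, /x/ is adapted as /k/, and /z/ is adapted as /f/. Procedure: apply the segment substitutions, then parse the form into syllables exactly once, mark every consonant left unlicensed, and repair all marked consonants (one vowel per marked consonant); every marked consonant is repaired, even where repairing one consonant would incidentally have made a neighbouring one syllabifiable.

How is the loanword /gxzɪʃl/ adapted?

Substitution: /g/ → /n/, /x/ → /k/, /z/ → /f/, giving /nkfɪʃl/.
The consonants /n/, /k/, /l/ cannot be parsed into a legal (C)V(C) syllable (at most one coda consonant is licensed; onsets are limited to one consonant).
Inserting the epenthetic vowel yields /n/ → /nɪ/, /k/ → /kɪ/, /l/ → /lɪ/.

nɪkɪfɪʃlɪ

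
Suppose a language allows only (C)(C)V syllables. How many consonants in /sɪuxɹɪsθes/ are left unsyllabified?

Syllabifying with onset maximization leaves /s/ stranded (no codas are permitted; onsets may contain at most 2 consonants).

1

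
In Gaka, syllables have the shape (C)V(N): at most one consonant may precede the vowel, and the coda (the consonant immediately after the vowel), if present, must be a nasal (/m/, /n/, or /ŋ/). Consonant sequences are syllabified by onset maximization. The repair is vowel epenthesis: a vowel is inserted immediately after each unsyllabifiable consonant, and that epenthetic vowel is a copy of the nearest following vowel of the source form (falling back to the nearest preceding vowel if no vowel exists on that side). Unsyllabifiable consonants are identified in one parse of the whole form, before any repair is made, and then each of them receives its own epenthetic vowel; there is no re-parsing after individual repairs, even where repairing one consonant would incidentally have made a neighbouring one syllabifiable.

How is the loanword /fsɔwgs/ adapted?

Under (C)V(N), the unsyllabifiable consonants are /f/, /w/, /g/, /s/ (only a nasal (/m/, /n/, or /ŋ/) is licensed in coda position; onsets are limited to one consonant).
Each unlicensed consonant becomes the onset of a new syllable: /f/ → /fɔ/, /w/ → /wɔ/, /g/ → /gɔ/, /s/ → /sɔ/.

fɔsɔwɔgɔsɔ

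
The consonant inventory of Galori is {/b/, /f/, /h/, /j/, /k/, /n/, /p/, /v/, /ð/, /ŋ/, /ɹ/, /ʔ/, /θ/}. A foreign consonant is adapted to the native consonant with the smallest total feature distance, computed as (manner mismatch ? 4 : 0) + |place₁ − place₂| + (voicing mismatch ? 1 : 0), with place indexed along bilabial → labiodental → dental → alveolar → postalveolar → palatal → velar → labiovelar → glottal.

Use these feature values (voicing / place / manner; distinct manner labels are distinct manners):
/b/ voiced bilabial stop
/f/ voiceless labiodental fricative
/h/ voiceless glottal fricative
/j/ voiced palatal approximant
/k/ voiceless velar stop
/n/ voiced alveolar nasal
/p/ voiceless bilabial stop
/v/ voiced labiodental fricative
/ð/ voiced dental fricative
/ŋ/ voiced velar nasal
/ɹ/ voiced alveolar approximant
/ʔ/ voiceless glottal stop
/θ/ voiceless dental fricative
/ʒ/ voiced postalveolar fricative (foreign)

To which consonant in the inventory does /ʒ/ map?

ð

/ð/ is closest: same manner (fricative), place distance 2 (postalveolar→dental), same voicing; total 2. Next closest is /v/ at distance 3.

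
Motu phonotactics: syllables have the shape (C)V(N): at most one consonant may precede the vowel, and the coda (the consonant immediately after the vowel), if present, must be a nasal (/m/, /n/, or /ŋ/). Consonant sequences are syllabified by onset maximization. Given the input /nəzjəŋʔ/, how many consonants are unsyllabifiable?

2

The consonants /z/, /ʔ/ cannot be parsed into a legal (C)V(N) syllable (only a nasal (/m/, /n/, or /ŋ/) is licensed in coda position; onsets are limited to one consonant).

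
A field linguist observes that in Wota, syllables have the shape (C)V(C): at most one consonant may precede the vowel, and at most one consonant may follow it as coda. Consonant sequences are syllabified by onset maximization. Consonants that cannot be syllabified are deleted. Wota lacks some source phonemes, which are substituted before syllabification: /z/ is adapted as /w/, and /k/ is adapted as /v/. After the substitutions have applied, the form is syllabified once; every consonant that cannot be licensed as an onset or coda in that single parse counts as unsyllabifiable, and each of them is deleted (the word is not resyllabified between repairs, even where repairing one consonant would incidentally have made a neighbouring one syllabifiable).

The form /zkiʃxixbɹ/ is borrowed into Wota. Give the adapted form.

Substitution: /z/ → /w/, /k/ → /v/, giving /wviʃxixbɹ/.
Under (C)V(C), the unsyllabifiable consonants are /w/, /b/, /ɹ/ (at most one coda consonant is licensed; onsets are limited to one consonant).
Each unlicensed consonant is deleted: /w/, /b/, /ɹ/.

viʃxix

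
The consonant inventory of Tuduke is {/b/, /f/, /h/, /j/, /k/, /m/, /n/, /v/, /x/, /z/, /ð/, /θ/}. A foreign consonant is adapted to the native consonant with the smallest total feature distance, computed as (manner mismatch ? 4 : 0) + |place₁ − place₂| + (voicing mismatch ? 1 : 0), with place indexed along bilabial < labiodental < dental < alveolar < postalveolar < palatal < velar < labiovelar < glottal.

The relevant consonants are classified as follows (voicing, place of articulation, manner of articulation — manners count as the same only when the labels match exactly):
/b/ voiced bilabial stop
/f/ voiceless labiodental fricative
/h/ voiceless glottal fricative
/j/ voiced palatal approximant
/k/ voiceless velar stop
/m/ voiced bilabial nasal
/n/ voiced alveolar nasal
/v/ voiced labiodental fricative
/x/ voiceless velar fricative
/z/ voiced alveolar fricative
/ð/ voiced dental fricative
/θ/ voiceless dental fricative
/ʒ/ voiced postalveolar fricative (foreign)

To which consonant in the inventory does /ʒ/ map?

z

/z/ is closest: same manner (fricative), place distance 1 (postalveolar→alveolar), same voicing; total 1. Next closest is /ð/ at distance 2.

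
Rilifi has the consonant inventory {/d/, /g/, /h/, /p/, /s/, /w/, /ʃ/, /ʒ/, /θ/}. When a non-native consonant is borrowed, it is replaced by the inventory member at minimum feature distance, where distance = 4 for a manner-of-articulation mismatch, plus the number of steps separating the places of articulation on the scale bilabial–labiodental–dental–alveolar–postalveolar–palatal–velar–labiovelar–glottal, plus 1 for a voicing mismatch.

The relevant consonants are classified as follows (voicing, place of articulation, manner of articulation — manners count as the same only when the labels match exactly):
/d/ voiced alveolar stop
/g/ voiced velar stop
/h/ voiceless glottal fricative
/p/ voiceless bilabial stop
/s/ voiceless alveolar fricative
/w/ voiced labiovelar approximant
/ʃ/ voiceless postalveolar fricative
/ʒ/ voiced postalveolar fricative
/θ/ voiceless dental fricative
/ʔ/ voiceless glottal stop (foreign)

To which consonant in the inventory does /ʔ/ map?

g

/g/ is closest: same manner (stop), place distance 2 (glottal→velar), voicing differs (+1); total 3. Next closest is /h/ at distance 4.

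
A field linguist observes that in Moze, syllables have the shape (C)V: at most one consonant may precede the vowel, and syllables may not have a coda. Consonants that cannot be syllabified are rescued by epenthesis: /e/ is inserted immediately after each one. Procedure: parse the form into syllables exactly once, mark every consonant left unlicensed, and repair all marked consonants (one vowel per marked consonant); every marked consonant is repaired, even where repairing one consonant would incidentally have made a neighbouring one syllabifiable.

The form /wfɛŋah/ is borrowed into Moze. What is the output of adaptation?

wefɛŋahe

Under (C)V, the unsyllabifiable consonants are /w/, /h/ (no codas are permitted; onsets are limited to one consonant).
Inserting the epenthetic vowel yields /w/ → /we/, /h/ → /he/.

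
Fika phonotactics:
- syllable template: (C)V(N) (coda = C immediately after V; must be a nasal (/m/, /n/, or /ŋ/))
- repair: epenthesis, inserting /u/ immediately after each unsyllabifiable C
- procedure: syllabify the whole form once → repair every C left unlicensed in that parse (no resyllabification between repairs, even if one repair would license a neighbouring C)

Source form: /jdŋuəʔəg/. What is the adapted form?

juduŋuəʔəgu

Under (C)V(N), the unsyllabifiable consonants are /j/, /d/, /g/ (only a nasal (/m/, /n/, or /ŋ/) is licensed in coda position; onsets are limited to one consonant).
Inserting the epenthetic vowel yields /j/ → /ju/, /d/ → /du/, /g/ → /gu/.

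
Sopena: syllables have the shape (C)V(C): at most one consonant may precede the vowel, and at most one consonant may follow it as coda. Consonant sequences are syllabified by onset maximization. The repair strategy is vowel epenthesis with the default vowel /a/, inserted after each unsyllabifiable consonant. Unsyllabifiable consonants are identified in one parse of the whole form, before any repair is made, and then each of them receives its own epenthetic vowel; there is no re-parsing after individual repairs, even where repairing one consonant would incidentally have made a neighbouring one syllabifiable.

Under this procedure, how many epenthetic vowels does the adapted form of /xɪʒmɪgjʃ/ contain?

The unsyllabifiable consonants are /j/, /ʃ/; each receives one epenthetic vowel.

2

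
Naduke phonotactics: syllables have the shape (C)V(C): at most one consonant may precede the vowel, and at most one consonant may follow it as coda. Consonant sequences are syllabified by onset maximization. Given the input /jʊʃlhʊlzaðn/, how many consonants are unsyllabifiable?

Under (C)V(C), the unsyllabifiable consonants are /l/, /n/ (at most one coda consonant is licensed; onsets are limited to one consonant).

2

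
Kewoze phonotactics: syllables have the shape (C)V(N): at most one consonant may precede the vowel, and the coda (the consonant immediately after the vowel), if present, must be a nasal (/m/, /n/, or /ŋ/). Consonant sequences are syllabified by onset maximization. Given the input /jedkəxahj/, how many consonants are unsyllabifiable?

Syllabifying with onset maximization leaves /d/, /h/, /j/ stranded (only a nasal (/m/, /n/, or /ŋ/) is licensed in coda position; onsets are limited to one consonant).

3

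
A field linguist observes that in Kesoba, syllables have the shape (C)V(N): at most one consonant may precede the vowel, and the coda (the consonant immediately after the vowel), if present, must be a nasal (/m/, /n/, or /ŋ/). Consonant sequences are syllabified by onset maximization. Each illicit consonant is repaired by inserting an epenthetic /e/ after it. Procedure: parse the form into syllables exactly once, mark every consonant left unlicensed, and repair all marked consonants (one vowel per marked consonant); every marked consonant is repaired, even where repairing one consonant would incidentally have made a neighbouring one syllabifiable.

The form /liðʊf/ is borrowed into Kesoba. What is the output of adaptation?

liðʊfe

Under (C)V(N), the unsyllabifiable consonants are /f/ (only a nasal (/m/, /n/, or /ŋ/) is licensed in coda position; onsets are limited to one consonant).
Inserting the epenthetic vowel yields /f/ → /fe/.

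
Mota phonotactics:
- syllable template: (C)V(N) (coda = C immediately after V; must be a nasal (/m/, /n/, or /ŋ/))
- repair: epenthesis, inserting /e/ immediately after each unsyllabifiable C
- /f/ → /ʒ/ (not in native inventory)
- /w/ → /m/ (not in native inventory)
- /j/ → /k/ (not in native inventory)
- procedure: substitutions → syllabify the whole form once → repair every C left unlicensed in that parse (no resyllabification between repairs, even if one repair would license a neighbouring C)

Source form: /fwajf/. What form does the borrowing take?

Substitution: /f/ → /ʒ/, /w/ → /m/, /j/ → /k/, giving /ʒmakʒ/.
Under (C)V(N), the unsyllabifiable consonants are /ʒ/, /k/, /ʒ/ (only a nasal (/m/, /n/, or /ŋ/) is licensed in coda position; onsets are limited to one consonant).
Epenthesis after each stranded consonant: /ʒ/ → /ʒe/, /k/ → /ke/, /ʒ/ → /ʒe/.

ʒemakeʒe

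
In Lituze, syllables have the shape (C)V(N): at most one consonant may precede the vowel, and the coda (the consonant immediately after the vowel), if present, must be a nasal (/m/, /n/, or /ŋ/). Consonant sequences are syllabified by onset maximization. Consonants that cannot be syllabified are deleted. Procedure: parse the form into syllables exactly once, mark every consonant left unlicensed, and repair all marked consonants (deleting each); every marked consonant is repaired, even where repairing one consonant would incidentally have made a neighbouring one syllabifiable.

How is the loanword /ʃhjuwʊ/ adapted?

juwʊ

The consonants /ʃ/, /h/ cannot be parsed into a legal (C)V(N) syllable (only a nasal (/m/, /n/, or /ŋ/) is licensed in coda position; onsets are limited to one consonant).
Deleting the stranded consonants removes /ʃ/, /h/.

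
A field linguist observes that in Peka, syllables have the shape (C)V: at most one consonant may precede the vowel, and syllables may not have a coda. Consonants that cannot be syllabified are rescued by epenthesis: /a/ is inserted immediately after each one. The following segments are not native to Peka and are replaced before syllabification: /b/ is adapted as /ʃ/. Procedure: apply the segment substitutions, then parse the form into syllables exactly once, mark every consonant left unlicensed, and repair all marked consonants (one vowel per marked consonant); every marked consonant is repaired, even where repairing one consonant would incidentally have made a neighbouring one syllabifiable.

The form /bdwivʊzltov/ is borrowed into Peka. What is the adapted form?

Substitution: /b/ → /ʃ/, giving /ʃdwivʊzltov/.
Under (C)V, the unsyllabifiable consonants are /ʃ/, /d/, /z/, /l/, /v/ (no codas are permitted; onsets are limited to one consonant).
Each unlicensed consonant becomes the onset of a new syllable: /ʃ/ → /ʃa/, /d/ → /da/, /z/ → /za/, /l/ → /la/, /v/ → /va/.

ʃadawivʊzalatova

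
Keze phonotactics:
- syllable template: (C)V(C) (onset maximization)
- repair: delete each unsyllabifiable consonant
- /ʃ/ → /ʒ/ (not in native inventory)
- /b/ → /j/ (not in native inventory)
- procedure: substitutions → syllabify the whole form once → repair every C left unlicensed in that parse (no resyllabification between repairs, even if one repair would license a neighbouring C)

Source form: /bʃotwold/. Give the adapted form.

ʒotwol

Substitution: /b/ → /j/, /ʃ/ → /ʒ/, giving /jʒotwold/.
The consonants /j/, /d/ cannot be parsed into a legal (C)V(C) syllable (at most one coda consonant is licensed; onsets are limited to one consonant).
Deletion applies to /j/, /d/.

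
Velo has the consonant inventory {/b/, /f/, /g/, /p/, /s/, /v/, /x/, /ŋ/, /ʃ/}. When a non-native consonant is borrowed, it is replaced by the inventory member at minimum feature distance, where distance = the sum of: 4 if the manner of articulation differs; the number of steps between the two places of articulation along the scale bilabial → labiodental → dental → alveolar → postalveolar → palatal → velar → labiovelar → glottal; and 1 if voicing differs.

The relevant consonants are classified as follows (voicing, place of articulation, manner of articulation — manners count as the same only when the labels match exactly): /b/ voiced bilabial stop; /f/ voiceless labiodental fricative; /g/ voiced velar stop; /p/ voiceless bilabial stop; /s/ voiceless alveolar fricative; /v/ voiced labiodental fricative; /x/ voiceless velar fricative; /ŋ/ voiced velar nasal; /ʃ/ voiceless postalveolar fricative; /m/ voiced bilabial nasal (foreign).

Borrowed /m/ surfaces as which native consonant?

b

/b/ is closest: manner differs (nasal→stop, +4), place distance 0 (bilabial→bilabial), same voicing; total 4. Next closest is /p/ at distance 5.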